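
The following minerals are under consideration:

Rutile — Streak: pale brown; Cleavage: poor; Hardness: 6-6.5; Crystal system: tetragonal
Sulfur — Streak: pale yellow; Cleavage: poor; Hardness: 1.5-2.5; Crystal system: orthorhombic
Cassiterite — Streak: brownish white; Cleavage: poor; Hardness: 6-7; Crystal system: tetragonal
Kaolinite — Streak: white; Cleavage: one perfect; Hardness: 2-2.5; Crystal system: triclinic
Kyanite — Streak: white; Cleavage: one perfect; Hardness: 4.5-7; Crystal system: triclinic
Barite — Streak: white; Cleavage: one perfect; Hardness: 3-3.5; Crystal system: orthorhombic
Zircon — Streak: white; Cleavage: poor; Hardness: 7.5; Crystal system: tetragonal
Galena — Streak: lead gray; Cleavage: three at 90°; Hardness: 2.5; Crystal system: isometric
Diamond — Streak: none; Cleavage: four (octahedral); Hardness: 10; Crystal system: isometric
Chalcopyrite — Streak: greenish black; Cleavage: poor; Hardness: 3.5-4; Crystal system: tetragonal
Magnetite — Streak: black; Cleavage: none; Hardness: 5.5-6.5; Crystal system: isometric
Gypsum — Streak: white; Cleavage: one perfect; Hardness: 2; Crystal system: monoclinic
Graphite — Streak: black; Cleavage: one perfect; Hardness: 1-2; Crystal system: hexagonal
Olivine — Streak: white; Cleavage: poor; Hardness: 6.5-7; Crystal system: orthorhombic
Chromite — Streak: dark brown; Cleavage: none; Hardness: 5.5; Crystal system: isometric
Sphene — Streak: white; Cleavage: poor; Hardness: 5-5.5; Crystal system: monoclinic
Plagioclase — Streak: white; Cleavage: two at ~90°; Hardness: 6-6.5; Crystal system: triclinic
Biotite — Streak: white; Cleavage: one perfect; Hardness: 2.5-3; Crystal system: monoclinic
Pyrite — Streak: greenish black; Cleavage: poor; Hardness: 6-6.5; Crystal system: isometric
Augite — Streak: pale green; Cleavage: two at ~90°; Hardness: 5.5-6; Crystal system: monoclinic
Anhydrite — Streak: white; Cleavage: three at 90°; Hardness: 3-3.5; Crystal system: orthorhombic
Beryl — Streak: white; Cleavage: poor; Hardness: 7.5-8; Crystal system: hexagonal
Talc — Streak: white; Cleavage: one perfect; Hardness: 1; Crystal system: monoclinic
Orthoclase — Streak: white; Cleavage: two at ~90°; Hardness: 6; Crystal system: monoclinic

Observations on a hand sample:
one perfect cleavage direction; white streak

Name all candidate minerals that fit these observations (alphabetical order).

Barite, Biotite, Gypsum, Kaolinite, Kyanite, Talc

One perfect cleavage direction: only Kaolinite, Kyanite, Barite, Gypsum, Graphite, Biotite, Talc remain.
White streak excludes Graphite.
Consistent with every observation: Barite, Biotite, Gypsum, Kaolinite, Kyanite, Talc.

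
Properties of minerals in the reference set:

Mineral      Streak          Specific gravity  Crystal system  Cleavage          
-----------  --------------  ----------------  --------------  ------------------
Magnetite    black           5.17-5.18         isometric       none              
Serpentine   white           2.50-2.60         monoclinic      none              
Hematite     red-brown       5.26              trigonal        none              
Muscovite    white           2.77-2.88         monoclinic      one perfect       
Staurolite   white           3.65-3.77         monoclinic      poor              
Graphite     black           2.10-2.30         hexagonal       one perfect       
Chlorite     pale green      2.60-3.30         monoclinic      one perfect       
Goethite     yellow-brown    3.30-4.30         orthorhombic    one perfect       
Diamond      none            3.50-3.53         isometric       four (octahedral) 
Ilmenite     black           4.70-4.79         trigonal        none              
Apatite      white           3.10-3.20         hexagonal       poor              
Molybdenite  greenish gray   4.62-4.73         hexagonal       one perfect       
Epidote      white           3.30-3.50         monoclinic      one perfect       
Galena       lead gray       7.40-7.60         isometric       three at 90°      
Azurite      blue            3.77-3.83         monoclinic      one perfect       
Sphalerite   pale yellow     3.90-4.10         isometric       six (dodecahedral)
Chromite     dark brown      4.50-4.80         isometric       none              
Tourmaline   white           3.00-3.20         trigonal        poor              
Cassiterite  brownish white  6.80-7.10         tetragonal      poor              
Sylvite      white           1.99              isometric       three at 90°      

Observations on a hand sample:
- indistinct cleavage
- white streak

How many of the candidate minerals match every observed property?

Indistinct cleavage — only Staurolite, Apatite, Tourmaline, Cassiterite remain.
White streak is inconsistent with Cassiterite.
Consistent with every observation: Apatite, Staurolite, Tourmaline.
That is 3 minerals.

3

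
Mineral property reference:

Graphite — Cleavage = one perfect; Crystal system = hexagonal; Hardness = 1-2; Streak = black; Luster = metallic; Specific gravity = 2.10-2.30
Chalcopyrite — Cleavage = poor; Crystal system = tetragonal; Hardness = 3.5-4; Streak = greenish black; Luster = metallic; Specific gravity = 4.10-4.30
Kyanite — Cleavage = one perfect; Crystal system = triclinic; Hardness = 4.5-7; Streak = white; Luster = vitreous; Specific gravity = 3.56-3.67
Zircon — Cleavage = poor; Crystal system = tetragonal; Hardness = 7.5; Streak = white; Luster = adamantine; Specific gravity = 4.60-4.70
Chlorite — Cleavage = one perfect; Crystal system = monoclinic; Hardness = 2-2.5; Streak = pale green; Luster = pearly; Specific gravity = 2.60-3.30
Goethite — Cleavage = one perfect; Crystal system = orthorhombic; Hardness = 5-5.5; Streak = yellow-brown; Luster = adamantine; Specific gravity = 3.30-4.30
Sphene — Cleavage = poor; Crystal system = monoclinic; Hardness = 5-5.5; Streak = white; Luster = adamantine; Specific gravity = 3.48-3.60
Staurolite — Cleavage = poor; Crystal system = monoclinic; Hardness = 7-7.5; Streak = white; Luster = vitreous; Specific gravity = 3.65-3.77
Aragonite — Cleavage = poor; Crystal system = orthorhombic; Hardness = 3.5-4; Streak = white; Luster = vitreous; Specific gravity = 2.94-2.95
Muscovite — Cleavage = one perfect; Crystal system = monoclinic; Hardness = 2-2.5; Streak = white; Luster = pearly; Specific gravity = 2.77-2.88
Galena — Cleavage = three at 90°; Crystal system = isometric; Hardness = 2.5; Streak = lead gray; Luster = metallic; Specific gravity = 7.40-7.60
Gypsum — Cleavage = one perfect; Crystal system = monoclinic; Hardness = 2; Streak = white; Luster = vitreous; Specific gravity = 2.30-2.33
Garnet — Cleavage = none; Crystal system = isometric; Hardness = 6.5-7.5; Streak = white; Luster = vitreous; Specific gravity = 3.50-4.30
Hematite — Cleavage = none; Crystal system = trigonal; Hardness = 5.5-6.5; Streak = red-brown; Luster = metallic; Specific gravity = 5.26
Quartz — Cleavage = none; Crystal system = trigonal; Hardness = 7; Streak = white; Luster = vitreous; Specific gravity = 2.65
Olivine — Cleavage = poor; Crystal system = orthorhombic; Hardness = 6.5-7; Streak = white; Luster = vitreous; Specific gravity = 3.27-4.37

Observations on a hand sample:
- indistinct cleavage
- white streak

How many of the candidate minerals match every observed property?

Indistinct cleavage: Chalcopyrite, Zircon, Sphene, Staurolite, Aragonite, Olivine remain.
White streak is inconsistent with Chalcopyrite.
Remaining candidates: Aragonite, Olivine, Sphene, Staurolite, Zircon.
That is 5 minerals.

5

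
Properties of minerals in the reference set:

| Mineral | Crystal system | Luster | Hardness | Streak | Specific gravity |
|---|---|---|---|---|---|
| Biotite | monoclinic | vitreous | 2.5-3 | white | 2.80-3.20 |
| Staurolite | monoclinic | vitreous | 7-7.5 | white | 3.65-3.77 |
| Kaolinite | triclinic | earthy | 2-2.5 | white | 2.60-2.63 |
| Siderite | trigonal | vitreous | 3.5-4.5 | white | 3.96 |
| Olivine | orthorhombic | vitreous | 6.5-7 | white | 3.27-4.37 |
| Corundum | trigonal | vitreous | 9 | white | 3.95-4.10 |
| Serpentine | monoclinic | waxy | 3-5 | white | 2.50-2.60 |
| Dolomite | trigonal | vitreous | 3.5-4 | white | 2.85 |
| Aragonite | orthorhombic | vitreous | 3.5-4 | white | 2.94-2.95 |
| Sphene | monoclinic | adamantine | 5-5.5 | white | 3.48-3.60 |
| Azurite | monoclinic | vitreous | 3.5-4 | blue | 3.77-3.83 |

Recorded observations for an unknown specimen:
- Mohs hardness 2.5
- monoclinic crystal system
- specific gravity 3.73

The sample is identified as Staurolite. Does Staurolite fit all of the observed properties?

Mohs hardness 2.5 — Staurolite has hardness 7-7.5; a mismatch.
Monoclinic crystal system — matches Staurolite (monoclinic system).
Specific gravity 3.73 — matches Staurolite (SG 3.65-3.77).
Staurolite is excluded by the hardness.

No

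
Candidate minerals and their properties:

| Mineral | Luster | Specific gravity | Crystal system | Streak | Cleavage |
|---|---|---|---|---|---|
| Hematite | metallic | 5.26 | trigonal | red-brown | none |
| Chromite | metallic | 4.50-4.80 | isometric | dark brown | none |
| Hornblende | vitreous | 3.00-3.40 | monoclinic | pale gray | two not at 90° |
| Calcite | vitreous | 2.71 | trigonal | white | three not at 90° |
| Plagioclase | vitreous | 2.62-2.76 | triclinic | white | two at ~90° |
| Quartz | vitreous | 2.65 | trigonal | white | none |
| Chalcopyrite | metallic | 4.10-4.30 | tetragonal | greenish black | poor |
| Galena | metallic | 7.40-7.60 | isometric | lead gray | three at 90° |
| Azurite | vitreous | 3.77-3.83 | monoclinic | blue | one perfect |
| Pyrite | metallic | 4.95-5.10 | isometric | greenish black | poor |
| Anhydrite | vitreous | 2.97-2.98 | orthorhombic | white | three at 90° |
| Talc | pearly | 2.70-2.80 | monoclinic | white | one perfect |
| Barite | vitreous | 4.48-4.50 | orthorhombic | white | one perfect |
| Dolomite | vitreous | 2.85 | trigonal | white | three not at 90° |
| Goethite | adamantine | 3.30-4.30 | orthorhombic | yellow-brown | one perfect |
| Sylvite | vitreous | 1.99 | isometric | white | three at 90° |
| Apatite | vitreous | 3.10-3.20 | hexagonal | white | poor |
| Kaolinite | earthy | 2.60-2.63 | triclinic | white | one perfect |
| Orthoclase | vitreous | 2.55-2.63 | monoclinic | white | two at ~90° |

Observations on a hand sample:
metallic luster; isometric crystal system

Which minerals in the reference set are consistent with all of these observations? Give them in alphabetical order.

Chromite, Galena, Pyrite

Metallic luster — only Hematite, Chromite, Chalcopyrite, Galena, Pyrite remain.
Isometric crystal system eliminates Hematite, Chalcopyrite.
Remaining candidates: Chromite, Galena, Pyrite.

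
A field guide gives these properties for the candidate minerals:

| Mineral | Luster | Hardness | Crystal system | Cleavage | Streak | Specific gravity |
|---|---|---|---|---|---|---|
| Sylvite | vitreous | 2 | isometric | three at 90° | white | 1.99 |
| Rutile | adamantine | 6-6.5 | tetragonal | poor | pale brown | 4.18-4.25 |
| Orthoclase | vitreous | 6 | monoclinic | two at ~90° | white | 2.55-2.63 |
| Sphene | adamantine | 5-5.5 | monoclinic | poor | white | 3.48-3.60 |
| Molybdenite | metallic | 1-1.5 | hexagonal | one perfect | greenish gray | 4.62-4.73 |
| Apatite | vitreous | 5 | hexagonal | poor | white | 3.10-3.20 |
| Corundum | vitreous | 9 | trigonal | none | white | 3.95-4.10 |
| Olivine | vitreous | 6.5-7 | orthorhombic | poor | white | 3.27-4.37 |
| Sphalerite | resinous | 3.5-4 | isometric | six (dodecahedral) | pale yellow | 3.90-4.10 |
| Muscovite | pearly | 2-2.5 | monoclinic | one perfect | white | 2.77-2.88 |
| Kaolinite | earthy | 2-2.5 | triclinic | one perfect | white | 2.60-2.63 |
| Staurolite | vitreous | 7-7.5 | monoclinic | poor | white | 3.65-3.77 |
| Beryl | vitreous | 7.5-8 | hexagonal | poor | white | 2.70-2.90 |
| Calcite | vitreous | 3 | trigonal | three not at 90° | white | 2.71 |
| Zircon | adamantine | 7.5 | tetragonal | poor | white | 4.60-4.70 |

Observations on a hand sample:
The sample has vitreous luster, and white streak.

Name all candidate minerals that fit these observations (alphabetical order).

Apatite, Beryl, Calcite, Corundum, Olivine, Orthoclase, Staurolite, Sylvite

Vitreous luster — leaves Sylvite, Orthoclase, Apatite, Corundum, Olivine, Staurolite, Beryl, Calcite.
White streak — all remaining candidates fit.
The minerals that satisfy all observations are Apatite, Beryl, Calcite, Corundum, Olivine, Orthoclase, Staurolite, Sylvite.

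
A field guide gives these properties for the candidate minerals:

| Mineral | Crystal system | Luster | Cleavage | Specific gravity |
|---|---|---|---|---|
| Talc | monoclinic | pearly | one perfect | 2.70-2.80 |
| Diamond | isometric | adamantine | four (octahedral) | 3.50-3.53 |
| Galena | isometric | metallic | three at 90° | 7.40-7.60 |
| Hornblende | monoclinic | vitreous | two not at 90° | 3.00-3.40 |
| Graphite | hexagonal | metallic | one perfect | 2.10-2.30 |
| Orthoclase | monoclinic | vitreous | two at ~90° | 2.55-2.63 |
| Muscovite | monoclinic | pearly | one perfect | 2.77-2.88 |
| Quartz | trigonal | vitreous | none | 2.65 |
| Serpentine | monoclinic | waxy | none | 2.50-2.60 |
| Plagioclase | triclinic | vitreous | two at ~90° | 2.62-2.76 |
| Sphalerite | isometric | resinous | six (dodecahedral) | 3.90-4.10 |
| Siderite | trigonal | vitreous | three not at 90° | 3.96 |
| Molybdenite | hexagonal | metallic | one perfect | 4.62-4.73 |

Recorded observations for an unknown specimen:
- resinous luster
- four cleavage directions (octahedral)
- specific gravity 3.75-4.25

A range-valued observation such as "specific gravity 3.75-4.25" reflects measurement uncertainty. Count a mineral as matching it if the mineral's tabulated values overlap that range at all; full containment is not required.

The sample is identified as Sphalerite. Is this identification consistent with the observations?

Resinous luster — fits Sphalerite (resinous luster).
Four cleavage directions (octahedral) — Sphalerite has cleavage six (dodecahedral); a mismatch.
Specific gravity 3.75-4.25 — fits Sphalerite (SG 3.90-4.10).
The cleavage observation rules out Sphalerite.

Inconsistent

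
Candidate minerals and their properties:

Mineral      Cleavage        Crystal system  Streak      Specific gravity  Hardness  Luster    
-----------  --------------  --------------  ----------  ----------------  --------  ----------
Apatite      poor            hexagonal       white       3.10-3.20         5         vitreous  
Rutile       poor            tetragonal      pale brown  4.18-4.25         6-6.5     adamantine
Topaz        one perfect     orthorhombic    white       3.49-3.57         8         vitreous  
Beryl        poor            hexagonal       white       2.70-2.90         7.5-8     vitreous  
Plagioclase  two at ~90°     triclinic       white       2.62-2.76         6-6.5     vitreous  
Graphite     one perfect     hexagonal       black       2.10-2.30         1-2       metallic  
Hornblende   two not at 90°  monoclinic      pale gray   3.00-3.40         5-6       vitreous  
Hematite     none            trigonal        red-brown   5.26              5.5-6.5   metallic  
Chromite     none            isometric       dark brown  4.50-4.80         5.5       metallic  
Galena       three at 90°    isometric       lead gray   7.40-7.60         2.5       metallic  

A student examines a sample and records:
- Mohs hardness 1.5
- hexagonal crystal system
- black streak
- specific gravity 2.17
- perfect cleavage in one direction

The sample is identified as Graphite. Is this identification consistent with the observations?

Yes

Mohs hardness 1.5 — matches Graphite (hardness 1-2).
Hexagonal crystal system — matches Graphite (hexagonal system).
Black streak — matches Graphite (black streak).
Specific gravity 2.17 — matches Graphite (SG 2.10-2.30).
Perfect cleavage in one direction — matches Graphite (cleavage one perfect).
All observations are consistent with the tabulated values for Graphite.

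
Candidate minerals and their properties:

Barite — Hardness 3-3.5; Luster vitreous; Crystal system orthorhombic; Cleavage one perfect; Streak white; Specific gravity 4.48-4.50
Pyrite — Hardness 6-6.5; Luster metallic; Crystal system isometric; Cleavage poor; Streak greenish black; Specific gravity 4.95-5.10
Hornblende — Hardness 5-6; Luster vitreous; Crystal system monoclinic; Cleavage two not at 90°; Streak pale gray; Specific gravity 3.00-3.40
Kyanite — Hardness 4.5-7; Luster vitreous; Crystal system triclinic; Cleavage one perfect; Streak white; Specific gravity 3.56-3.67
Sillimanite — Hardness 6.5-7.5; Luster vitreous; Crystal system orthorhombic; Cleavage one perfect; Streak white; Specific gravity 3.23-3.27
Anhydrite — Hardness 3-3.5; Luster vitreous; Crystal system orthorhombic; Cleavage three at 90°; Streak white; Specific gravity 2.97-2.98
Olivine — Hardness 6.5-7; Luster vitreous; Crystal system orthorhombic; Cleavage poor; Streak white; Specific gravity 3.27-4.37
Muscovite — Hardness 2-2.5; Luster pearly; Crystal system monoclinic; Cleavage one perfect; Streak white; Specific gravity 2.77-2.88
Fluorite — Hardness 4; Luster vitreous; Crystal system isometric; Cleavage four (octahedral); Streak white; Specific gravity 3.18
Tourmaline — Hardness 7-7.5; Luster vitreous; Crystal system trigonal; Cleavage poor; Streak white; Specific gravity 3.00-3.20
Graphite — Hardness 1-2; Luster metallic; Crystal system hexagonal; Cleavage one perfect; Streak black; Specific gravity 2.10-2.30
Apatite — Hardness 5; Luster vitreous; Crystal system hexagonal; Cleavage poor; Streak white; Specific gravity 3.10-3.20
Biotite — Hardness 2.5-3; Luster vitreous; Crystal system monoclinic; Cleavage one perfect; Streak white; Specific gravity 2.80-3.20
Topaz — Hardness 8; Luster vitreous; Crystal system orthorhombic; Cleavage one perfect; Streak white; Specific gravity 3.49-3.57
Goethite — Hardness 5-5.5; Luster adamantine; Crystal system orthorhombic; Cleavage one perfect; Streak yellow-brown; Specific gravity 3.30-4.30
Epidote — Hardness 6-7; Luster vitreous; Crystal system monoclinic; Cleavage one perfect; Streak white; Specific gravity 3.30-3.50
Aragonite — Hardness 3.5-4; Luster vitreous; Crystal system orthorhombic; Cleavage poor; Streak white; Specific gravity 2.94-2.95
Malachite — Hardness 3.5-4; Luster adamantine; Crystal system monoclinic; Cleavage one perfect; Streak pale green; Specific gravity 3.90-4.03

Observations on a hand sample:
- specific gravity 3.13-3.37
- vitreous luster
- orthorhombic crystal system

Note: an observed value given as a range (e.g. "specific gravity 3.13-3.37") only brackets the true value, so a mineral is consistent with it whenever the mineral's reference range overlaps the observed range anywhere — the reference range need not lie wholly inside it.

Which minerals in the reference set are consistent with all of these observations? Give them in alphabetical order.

Olivine, Sillimanite

Specific gravity 3.13-3.37: Hornblende, Sillimanite, Olivine, Fluorite, Tourmaline, Apatite, Biotite, Goethite, Epidote remain.
Vitreous luster excludes Goethite.
Orthorhombic crystal system: Sillimanite, Olivine remain.
Consistent with every observation: Olivine, Sillimanite.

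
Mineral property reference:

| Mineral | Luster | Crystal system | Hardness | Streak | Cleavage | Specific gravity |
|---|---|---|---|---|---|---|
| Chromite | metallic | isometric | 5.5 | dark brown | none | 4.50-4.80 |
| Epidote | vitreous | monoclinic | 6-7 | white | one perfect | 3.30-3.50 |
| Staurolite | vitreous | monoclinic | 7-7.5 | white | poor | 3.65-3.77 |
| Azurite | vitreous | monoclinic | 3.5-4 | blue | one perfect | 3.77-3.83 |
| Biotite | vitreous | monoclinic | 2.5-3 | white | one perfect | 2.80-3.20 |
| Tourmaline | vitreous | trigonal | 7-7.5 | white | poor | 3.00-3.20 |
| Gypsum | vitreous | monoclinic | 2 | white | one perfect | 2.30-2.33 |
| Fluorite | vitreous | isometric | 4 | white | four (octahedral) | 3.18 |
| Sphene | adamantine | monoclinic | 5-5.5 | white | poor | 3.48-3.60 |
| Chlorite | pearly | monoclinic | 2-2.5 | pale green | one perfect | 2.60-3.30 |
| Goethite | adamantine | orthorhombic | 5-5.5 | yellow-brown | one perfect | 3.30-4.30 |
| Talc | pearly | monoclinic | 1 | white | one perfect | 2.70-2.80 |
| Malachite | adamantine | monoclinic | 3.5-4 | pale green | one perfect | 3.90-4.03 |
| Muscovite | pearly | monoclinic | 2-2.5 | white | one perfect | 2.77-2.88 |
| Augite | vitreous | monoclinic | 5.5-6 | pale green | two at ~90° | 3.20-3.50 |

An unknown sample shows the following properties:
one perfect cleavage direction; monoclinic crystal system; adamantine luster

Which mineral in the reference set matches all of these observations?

Malachite

One perfect cleavage direction excludes Chromite, Staurolite, Tourmaline, Fluorite, Sphene, Augite.
Monoclinic crystal system excludes Goethite.
Adamantine luster — only Malachite remains.
The only mineral consistent with every observation is Malachite.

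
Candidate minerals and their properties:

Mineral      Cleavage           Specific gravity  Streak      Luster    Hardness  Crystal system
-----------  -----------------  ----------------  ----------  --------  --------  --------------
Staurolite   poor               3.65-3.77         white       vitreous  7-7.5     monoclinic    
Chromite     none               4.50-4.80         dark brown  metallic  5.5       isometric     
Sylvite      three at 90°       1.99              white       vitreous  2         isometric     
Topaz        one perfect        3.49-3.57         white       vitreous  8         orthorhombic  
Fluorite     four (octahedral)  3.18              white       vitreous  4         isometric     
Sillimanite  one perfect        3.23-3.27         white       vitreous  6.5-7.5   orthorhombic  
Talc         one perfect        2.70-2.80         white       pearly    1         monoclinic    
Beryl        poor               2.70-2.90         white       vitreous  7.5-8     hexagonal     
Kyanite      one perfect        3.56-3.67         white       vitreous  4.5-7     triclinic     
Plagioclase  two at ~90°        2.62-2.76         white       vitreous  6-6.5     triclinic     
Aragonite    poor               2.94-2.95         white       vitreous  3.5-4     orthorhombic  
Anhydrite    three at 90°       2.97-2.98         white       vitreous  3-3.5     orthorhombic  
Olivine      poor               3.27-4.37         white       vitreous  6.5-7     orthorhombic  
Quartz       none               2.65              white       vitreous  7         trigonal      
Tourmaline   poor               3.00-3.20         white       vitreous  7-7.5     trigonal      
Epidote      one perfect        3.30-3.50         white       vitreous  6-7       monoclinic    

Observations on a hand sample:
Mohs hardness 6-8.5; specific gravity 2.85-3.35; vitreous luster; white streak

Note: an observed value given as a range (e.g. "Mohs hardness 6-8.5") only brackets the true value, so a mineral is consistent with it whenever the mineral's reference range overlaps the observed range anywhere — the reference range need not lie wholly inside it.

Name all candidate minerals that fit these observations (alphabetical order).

Mohs hardness 6-8.5 is inconsistent with Chromite, Sylvite, Fluorite, Talc, Aragonite, Anhydrite.
Specific gravity 2.85-3.35 eliminates Staurolite, Topaz, Kyanite, Plagioclase, Quartz.
Vitreous luster — every remaining candidate is consistent.
White streak — consistent with all remaining minerals.
Consistent with every observation: Beryl, Epidote, Olivine, Sillimanite, Tourmaline.

Beryl, Epidote, Olivine, Sillimanite, Tourmaline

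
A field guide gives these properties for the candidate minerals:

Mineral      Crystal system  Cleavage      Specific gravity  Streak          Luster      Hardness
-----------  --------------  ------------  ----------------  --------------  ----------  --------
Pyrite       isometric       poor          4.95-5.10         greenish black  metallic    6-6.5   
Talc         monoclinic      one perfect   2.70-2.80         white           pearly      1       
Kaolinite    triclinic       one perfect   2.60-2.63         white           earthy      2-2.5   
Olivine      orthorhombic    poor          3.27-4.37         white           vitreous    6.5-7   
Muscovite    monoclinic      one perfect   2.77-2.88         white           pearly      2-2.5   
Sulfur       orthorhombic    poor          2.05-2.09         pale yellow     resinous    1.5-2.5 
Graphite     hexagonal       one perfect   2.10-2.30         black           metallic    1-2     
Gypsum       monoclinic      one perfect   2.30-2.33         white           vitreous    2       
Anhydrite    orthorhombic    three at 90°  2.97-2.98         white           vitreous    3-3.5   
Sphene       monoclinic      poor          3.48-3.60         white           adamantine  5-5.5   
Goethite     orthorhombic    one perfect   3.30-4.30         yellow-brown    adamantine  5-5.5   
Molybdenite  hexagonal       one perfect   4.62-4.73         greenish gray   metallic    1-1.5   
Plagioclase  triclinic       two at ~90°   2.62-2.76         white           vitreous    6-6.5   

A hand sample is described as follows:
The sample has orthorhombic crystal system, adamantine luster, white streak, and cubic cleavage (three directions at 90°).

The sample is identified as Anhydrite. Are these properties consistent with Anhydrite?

Orthorhombic crystal system — matches Anhydrite (orthorhombic system).
Adamantine luster — Anhydrite has vitreous luster; which does not match.
White streak — matches Anhydrite (white streak).
Cubic cleavage (three directions at 90°) — matches Anhydrite (cleavage three at 90°).
Anhydrite is excluded by the luster.

Inconsistent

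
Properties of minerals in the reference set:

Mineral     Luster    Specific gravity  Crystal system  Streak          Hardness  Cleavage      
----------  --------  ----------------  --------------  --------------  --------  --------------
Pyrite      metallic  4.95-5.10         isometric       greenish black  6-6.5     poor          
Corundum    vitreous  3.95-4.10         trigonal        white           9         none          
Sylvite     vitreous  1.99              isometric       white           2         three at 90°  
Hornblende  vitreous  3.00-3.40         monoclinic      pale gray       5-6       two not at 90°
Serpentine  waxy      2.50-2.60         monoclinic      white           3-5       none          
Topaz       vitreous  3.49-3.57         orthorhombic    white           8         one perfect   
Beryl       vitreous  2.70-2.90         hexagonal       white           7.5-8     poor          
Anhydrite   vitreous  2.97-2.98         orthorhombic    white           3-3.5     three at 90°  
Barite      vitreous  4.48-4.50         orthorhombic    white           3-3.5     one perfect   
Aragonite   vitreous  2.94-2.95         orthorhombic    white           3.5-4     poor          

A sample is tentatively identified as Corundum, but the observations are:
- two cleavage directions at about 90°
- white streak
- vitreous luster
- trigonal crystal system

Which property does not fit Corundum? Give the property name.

Two cleavage directions at about 90°: Corundum has cleavage none — does not match.
White streak: Corundum has white streak — consistent.
Vitreous luster: Corundum has vitreous luster — consistent.
Trigonal crystal system: Corundum has trigonal system — consistent.
Everything matches except the cleavage.

cleavage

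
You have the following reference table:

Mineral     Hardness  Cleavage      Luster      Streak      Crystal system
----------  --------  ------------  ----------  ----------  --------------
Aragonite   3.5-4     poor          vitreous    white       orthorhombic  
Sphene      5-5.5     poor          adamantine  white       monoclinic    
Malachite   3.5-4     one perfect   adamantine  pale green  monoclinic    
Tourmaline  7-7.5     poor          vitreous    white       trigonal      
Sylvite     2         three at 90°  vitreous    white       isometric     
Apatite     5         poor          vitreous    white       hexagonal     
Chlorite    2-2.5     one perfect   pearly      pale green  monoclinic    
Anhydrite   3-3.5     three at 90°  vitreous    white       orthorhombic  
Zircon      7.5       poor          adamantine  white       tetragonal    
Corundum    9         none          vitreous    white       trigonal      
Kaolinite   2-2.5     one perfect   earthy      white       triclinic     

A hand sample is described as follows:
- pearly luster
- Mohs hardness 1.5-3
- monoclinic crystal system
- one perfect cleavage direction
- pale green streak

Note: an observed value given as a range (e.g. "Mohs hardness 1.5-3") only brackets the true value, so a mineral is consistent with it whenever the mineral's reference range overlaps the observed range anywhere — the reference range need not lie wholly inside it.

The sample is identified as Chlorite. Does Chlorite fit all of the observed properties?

Pearly luster — agrees with Chlorite (pearly luster).
Mohs hardness 1.5-3 — agrees with Chlorite (hardness 2-2.5).
Monoclinic crystal system — agrees with Chlorite (monoclinic system).
One perfect cleavage direction — agrees with Chlorite (cleavage one perfect).
Pale green streak — agrees with Chlorite (pale green streak).
All observations are consistent with the tabulated values for Chlorite.

Consistent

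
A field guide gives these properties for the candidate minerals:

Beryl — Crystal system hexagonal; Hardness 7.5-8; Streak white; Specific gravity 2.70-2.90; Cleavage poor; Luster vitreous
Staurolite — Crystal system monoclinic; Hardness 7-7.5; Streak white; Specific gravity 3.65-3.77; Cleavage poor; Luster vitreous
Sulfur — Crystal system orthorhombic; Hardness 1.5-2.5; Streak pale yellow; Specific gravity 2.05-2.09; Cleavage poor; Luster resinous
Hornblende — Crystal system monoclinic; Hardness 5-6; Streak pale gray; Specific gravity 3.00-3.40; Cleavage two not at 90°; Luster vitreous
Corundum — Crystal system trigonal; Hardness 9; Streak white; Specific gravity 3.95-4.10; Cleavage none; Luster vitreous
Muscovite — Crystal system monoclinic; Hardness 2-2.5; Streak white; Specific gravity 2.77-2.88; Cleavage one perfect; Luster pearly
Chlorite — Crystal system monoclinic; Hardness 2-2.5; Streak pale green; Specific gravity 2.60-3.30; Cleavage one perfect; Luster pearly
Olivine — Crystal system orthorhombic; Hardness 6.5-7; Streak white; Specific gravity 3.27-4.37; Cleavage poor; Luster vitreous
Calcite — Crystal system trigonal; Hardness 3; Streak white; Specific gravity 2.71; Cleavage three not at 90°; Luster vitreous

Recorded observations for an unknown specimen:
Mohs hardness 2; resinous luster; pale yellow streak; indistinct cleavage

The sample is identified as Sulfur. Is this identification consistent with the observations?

Consistent

Mohs hardness 2 — agrees with Sulfur (hardness 1.5-2.5).
Resinous luster — agrees with Sulfur (resinous luster).
Pale yellow streak — agrees with Sulfur (pale yellow streak).
Indistinct cleavage — agrees with Sulfur (cleavage poor).
Every observed property is compatible with the reference values for Sulfur.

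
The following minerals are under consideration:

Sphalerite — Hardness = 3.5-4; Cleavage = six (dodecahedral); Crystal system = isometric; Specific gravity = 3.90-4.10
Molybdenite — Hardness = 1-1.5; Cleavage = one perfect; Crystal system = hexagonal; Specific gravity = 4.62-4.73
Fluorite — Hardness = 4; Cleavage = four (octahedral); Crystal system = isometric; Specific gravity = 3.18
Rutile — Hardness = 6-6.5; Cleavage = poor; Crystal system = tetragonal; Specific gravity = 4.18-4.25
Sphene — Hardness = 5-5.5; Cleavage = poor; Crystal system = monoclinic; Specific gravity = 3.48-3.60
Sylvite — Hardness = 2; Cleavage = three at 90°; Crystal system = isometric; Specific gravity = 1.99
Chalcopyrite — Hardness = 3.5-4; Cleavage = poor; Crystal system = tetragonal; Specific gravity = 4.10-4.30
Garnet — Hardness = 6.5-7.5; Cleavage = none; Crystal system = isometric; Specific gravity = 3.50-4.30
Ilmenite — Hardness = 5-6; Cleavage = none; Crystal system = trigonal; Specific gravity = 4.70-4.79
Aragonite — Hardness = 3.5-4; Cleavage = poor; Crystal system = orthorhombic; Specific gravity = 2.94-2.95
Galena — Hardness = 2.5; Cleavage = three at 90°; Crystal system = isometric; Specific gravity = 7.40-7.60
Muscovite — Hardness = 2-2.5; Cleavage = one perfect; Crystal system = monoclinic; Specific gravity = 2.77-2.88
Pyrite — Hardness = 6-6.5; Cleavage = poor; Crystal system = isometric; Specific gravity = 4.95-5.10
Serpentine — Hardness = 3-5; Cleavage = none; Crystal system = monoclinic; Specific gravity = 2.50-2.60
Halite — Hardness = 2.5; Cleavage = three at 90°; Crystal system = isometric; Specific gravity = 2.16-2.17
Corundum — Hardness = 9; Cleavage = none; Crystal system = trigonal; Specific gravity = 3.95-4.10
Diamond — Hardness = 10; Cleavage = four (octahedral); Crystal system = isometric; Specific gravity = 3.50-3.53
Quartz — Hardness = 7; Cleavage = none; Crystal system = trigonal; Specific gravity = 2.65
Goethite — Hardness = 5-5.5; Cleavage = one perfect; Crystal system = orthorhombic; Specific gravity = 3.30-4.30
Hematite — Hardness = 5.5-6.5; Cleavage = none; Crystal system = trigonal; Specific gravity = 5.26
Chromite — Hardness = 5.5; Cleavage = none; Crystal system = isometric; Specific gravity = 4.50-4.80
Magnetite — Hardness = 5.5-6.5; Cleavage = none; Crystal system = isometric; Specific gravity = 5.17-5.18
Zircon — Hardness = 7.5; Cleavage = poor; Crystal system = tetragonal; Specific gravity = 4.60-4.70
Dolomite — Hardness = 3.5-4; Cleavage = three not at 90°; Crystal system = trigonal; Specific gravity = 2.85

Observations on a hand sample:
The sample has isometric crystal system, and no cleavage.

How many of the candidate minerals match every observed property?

Isometric crystal system: narrows the field to Sphalerite, Fluorite, Sylvite, Garnet, Galena, Pyrite, Halite, Diamond, Chromite, Magnetite.
No cleavage: only Garnet, Chromite, Magnetite remain.
The minerals that satisfy all observations are Chromite, Garnet, Magnetite.
That is 3 minerals.

3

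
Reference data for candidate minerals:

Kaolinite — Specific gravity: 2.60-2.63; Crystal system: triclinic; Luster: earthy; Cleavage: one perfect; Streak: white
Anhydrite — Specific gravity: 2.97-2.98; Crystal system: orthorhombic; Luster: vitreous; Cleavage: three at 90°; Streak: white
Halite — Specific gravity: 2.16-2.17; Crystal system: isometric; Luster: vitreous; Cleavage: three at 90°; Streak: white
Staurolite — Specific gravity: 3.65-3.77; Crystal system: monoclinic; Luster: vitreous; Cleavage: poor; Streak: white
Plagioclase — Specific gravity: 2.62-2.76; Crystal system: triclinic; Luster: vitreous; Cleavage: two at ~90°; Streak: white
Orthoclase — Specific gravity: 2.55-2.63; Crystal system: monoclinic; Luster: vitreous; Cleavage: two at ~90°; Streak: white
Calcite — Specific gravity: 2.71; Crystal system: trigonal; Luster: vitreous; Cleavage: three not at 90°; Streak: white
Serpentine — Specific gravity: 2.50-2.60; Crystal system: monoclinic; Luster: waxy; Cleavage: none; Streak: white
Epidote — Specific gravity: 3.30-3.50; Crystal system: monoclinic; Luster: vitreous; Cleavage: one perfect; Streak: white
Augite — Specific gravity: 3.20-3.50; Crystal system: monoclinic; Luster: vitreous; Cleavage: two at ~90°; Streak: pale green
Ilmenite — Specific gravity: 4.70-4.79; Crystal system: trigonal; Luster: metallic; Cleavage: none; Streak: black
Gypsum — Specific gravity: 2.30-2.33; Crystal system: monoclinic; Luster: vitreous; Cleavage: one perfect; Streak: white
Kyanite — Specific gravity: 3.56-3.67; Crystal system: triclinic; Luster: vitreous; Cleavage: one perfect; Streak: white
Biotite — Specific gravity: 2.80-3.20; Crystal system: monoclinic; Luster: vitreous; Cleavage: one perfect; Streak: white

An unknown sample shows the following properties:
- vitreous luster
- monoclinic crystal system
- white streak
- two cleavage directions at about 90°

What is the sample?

Orthoclase

Vitreous luster excludes Kaolinite, Serpentine, Ilmenite.
Monoclinic crystal system is inconsistent with Anhydrite, Halite, Plagioclase, Calcite, Kyanite.
White streak eliminates Augite.
Two cleavage directions at about 90°: only Orthoclase remains.
The only mineral consistent with every observation is Orthoclase.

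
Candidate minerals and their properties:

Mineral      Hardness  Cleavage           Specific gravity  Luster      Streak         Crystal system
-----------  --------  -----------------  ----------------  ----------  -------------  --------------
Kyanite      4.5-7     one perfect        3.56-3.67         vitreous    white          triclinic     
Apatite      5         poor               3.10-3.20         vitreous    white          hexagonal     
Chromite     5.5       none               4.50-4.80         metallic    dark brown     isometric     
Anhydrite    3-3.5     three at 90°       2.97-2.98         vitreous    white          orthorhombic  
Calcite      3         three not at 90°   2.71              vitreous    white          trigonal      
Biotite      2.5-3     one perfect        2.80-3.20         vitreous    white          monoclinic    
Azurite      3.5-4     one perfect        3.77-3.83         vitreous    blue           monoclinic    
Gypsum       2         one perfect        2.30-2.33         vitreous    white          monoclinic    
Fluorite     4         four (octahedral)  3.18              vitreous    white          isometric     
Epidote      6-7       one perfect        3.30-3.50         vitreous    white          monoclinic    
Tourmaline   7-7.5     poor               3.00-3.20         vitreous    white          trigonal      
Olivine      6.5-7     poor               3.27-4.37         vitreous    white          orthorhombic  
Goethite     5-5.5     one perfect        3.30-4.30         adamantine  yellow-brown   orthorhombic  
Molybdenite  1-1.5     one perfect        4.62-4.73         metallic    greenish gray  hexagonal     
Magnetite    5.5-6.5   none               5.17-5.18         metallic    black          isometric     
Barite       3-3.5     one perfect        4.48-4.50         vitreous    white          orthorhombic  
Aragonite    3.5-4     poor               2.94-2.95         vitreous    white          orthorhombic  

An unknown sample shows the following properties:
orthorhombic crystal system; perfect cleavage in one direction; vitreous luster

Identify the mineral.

Orthorhombic crystal system: leaves Anhydrite, Olivine, Goethite, Barite, Aragonite.
Perfect cleavage in one direction: only Goethite, Barite remain.
Vitreous luster rules out Goethite.
Only Barite satisfies all observations.

Barite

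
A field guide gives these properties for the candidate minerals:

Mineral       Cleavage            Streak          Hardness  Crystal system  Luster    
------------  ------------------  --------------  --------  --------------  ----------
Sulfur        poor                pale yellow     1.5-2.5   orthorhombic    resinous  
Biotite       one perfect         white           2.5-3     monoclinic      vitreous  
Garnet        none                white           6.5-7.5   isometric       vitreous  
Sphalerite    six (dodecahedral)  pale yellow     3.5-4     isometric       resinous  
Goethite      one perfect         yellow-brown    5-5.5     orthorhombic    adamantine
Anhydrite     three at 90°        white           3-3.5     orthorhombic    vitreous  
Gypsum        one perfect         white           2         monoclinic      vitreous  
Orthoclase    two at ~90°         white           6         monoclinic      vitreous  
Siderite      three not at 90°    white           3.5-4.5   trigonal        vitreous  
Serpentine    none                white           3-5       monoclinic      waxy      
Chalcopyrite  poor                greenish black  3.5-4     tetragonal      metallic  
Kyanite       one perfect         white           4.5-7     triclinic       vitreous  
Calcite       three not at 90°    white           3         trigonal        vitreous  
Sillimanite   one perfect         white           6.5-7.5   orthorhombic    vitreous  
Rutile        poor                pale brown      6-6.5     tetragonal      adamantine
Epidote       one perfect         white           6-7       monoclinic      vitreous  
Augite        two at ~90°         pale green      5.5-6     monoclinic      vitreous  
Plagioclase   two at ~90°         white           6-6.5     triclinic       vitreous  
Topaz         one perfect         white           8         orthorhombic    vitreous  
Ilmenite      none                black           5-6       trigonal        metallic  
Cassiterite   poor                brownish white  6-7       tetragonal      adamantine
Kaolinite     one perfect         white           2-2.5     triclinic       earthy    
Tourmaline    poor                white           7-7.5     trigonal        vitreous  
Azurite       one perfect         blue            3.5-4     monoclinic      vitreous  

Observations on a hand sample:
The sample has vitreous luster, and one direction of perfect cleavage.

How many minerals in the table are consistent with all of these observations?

7

Vitreous luster: only Biotite, Garnet, Anhydrite, Gypsum, Orthoclase, Siderite, Kyanite, Calcite, Sillimanite, Epidote, Augite, Plagioclase, Topaz, Tourmaline, Azurite remain.
One direction of perfect cleavage: narrows the field to Biotite, Gypsum, Kyanite, Sillimanite, Epidote, Topaz, Azurite.
Remaining candidates: Azurite, Biotite, Epidote, Gypsum, Kyanite, Sillimanite, Topaz.
That is 7 minerals.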